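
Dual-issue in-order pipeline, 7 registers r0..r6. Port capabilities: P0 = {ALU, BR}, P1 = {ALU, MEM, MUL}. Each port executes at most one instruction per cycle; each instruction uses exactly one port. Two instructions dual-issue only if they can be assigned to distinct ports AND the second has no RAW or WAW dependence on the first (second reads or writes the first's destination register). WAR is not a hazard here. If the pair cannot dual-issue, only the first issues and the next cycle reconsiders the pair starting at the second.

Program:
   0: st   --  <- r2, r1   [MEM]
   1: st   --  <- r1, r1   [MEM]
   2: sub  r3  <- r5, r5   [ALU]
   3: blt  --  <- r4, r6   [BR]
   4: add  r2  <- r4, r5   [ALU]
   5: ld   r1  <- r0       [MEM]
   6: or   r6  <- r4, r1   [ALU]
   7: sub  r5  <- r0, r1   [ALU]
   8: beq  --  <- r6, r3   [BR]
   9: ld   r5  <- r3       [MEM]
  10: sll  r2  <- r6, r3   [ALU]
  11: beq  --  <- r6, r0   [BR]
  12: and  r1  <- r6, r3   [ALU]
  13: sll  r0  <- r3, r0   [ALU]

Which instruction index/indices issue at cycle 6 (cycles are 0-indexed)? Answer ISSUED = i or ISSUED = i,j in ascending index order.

[0] i0  st.MEM  -- no-port MEM/MEM
[1] i1+i2  st.MEM+sub.ALU  -- dual
[2] i3+i4  blt.BR+add.ALU  -- dual
[3] i5  ld.MEM  -- RAW r1
[4] i6+i7  or.ALU+sub.ALU  -- dual
[5] i8+i9  beq.BR+ld.MEM  -- dual
[6] i10+i11  sll.ALU+beq.BR  -- dual
[7] i12+i13  and.ALU+sll.ALU  -- dual

ISSUED = 10,11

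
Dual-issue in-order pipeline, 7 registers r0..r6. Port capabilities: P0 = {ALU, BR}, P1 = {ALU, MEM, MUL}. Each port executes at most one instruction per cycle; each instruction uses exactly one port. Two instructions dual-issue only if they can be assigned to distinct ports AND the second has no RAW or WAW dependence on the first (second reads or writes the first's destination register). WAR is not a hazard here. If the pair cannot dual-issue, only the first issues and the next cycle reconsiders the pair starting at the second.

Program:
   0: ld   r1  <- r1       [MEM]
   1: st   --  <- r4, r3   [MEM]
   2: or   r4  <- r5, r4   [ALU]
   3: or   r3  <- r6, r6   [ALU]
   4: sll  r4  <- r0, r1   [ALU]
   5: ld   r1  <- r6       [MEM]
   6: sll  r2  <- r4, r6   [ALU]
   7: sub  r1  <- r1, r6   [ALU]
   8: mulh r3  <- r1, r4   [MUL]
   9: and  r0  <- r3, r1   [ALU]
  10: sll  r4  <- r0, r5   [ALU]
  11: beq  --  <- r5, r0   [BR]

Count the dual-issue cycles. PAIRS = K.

PAIRS = 4

  cy0 -> i0 (ld) no-port MEM/MEM
  cy1 -> i1/i2 (st;or) 2-wide
  cy2 -> i3/i4 (or;sll) 2-wide
  cy3 -> i5/i6 (ld;sll) 2-wide
  cy4 -> i7 (sub) RAW r1
  cy5 -> i8 (mulh) RAW r3
  cy6 -> i9 (and) RAW r0
  cy7 -> i10/i11 (sll;beq) 2-wide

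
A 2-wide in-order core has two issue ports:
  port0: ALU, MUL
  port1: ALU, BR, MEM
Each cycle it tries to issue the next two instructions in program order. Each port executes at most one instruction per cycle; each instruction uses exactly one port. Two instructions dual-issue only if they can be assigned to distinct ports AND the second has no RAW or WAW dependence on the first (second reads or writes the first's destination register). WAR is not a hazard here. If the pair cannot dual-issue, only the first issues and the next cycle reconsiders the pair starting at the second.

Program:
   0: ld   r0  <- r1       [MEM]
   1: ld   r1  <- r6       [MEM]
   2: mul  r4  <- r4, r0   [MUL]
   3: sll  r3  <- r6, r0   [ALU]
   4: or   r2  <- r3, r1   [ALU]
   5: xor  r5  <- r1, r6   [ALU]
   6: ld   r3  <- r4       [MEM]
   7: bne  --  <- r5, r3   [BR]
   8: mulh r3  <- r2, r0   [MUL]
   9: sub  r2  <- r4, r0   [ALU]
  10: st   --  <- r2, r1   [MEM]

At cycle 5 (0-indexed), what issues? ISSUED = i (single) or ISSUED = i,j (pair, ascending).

ISSUED = 7,8

  cy0 -> i0 (ld.MEM) no-port MEM/MEM
  cy1 -> i1/i2 (ld.MEM mul.MUL) dual
  cy2 -> i3 (sll.ALU) RAW r3
  cy3 -> i4/i5 (or.ALU xor.ALU) dual
  cy4 -> i6 (ld.MEM) no-port MEM/BR
  cy5 -> i7/i8 (bne.BR mulh.MUL) dual
  cy6 -> i9 (sub.ALU) RAW r2
  cy7 -> i10 (st.MEM) tail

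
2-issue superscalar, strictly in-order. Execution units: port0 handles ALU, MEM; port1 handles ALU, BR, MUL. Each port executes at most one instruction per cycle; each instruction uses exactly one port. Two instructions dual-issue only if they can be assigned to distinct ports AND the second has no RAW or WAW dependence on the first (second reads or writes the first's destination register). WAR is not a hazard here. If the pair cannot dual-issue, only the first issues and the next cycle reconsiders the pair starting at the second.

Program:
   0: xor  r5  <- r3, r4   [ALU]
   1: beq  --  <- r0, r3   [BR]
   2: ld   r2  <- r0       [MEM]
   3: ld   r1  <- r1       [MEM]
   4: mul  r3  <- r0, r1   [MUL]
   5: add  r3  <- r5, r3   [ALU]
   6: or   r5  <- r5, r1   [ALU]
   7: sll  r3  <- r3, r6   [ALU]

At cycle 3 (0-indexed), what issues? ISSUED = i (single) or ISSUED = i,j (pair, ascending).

  cy0 -> i0,i1 (xor.ALU+beq.BR) pair
  cy1 -> i2 (ld.MEM) no-port MEM/MEM
  cy2 -> i3 (ld.MEM) RAW r1
  cy3 -> i4 (mul.MUL) RAW+WAW r3
  cy4 -> i5,i6 (add.ALU+or.ALU) pair
  cy5 -> i7 (sll.ALU) tail

ISSUED = 4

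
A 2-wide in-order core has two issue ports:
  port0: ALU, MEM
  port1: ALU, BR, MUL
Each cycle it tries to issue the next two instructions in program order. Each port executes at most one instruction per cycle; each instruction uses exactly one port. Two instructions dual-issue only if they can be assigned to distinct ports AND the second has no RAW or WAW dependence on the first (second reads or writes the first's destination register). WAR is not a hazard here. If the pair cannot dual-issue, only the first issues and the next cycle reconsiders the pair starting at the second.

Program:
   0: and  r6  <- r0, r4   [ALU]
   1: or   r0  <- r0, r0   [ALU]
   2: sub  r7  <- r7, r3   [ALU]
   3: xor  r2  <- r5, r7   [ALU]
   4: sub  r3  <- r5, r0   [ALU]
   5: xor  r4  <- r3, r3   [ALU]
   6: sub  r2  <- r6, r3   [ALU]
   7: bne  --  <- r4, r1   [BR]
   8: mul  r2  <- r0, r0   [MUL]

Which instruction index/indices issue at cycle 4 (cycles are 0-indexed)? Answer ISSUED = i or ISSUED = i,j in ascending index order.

#0 head=0: and/or i0+i1 pair
#1 head=2: sub i2 RAW r7
#2 head=3: xor/sub i3+i4 pair
#3 head=5: xor/sub i5+i6 pair
#4 head=7: bne i7 no-port BR/MUL
#5 head=8: mul i8 tail

ISSUED = 7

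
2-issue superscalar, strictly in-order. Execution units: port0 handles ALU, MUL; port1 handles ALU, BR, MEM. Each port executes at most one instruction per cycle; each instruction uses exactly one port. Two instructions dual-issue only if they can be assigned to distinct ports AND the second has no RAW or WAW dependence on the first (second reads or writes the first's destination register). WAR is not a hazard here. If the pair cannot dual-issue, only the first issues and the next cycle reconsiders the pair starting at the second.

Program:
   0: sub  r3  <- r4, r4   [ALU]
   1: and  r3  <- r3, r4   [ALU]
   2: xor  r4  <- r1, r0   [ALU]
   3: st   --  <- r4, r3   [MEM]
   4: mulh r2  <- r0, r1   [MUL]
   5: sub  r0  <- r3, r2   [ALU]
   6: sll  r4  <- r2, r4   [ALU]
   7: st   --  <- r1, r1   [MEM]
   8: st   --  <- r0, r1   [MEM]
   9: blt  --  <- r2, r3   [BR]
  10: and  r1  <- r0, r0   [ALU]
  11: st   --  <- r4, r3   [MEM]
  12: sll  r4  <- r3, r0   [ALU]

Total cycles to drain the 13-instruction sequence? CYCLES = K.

CYCLES = 8

  cy0 -> i0 (sub) RAW+WAW r3
  cy1 -> i1/i2 (and;xor) 2-wide
  cy2 -> i3/i4 (st;mulh) 2-wide
  cy3 -> i5/i6 (sub;sll) 2-wide
  cy4 -> i7 (st) no-port MEM/MEM
  cy5 -> i8 (st) no-port MEM/BR
  cy6 -> i9/i10 (blt;and) 2-wide
  cy7 -> i11/i12 (st;sll) 2-wide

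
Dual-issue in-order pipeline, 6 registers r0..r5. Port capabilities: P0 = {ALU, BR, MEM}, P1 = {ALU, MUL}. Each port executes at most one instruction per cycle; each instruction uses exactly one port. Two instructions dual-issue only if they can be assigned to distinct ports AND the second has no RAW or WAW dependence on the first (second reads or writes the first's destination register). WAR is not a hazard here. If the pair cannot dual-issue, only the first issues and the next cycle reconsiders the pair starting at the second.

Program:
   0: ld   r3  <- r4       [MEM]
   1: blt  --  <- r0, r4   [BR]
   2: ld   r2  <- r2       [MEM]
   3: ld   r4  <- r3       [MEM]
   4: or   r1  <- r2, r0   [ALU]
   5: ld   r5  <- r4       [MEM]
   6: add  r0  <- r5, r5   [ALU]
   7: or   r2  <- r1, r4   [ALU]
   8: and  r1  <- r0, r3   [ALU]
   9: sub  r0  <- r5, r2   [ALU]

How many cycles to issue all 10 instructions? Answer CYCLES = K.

  cy0 -> i0 (ld) no-port MEM/BR
  cy1 -> i1 (blt) no-port BR/MEM
  cy2 -> i2 (ld) no-port MEM/MEM
  cy3 -> i3,i4 (ld/or) 2-wide
  cy4 -> i5 (ld) RAW r5
  cy5 -> i6,i7 (add/or) 2-wide
  cy6 -> i8,i9 (and/sub) 2-wide

CYCLES = 7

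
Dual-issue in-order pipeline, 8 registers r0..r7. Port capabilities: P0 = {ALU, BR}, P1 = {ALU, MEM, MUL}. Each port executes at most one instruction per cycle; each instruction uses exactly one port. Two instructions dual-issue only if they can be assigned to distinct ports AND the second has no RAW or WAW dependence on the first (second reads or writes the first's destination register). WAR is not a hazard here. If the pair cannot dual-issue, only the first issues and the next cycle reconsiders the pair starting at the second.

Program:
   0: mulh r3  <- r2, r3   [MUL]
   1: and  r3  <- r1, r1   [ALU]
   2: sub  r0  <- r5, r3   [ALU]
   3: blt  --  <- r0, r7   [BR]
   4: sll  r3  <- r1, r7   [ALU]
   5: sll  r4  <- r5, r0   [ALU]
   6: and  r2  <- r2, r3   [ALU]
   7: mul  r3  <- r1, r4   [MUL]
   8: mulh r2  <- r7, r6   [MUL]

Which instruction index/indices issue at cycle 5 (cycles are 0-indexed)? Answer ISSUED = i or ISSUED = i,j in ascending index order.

ISSUED = 7

#0 head=0: mulh.MUL i0 WAW r3
#1 head=1: and.ALU i1 RAW r3
#2 head=2: sub.ALU i2 RAW r0
#3 head=3: blt.BR;sll.ALU i3+i4 pair
#4 head=5: sll.ALU;and.ALU i5+i6 pair
#5 head=7: mul.MUL i7 no-port MUL/MUL
#6 head=8: mulh.MUL i8 tail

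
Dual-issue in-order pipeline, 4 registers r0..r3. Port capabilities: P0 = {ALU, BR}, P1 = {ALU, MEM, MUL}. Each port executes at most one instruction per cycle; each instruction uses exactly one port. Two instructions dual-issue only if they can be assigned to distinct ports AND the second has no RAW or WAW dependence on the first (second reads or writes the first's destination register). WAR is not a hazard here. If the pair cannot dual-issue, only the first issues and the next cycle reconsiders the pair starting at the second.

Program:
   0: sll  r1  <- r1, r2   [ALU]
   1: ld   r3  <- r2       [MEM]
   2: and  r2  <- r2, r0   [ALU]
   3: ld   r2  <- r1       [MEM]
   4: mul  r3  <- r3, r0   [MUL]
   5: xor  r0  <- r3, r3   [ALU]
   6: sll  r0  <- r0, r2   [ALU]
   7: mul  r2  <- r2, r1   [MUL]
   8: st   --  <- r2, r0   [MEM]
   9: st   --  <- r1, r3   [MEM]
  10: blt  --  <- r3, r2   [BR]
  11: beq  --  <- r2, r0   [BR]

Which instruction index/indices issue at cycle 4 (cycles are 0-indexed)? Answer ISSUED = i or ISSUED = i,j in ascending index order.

0. sll;ld @i0&i1  | dual
1. and @i2  | WAW r2
2. ld @i3  | no-port MEM/MUL
3. mul @i4  | RAW r3
4. xor @i5  | RAW+WAW r0
5. sll;mul @i6&i7  | dual
6. st @i8  | no-port MEM/MEM
7. st;blt @i9&i10  | dual
8. beq @i11  | tail

ISSUED = 5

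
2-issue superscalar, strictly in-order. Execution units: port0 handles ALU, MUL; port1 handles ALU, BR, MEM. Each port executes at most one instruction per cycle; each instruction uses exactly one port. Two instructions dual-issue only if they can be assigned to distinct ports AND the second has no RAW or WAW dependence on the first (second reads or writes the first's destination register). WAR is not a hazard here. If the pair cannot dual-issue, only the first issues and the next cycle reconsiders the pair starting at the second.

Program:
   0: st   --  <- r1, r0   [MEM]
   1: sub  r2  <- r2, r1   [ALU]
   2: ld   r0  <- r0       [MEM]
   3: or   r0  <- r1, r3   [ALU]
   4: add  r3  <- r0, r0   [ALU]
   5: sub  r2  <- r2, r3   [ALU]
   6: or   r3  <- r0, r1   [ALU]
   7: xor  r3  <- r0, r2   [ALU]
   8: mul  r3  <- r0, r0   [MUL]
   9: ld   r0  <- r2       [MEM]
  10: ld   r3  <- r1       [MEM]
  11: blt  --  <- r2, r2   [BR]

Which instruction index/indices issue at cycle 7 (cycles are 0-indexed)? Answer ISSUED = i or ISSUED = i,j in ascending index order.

#0 head=0: st+sub i0+i1 dual
#1 head=2: ld i2 WAW r0
#2 head=3: or i3 RAW r0
#3 head=4: add i4 RAW r3
#4 head=5: sub+or i5+i6 dual
#5 head=7: xor i7 WAW r3
#6 head=8: mul+ld i8+i9 dual
#7 head=10: ld i10 no-port MEM/BR
#8 head=11: blt i11 tail

ISSUED = 10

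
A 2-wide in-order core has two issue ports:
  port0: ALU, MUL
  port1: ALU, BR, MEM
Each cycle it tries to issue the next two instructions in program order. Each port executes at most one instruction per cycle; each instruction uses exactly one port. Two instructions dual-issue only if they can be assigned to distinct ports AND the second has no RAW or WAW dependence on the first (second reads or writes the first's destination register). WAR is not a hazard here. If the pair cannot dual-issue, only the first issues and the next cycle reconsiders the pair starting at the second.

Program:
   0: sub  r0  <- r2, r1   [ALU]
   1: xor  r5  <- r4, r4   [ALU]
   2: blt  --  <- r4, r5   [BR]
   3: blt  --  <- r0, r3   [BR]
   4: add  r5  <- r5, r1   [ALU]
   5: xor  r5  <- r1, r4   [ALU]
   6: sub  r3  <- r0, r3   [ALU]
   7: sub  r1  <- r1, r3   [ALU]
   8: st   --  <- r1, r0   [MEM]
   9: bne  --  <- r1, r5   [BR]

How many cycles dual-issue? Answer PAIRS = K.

0. sub+xor @i0/i1  | dual
1. blt @i2  | no-port BR/BR
2. blt+add @i3/i4  | dual
3. xor+sub @i5/i6  | dual
4. sub @i7  | RAW r1
5. st @i8  | no-port MEM/BR
6. bne @i9  | tail

PAIRS = 3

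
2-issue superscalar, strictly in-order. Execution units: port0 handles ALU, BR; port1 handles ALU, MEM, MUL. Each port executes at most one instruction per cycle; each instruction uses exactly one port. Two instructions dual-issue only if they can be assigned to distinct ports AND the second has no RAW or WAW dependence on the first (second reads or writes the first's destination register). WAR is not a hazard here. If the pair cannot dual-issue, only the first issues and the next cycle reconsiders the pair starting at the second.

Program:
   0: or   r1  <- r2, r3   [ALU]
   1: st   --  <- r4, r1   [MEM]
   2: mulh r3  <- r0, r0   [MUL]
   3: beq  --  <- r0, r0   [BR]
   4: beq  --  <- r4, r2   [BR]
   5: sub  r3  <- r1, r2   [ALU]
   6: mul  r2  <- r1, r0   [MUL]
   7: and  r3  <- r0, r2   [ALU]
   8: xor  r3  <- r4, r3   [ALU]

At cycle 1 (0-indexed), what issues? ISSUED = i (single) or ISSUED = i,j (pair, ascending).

#0 head=0: or.ALU i0 RAW r1
#1 head=1: st.MEM i1 no-port MEM/MUL
#2 head=2: mulh.MUL;beq.BR i2&i3 dual
#3 head=4: beq.BR;sub.ALU i4&i5 dual
#4 head=6: mul.MUL i6 RAW r2
#5 head=7: and.ALU i7 RAW+WAW r3
#6 head=8: xor.ALU i8 tail

ISSUED = 1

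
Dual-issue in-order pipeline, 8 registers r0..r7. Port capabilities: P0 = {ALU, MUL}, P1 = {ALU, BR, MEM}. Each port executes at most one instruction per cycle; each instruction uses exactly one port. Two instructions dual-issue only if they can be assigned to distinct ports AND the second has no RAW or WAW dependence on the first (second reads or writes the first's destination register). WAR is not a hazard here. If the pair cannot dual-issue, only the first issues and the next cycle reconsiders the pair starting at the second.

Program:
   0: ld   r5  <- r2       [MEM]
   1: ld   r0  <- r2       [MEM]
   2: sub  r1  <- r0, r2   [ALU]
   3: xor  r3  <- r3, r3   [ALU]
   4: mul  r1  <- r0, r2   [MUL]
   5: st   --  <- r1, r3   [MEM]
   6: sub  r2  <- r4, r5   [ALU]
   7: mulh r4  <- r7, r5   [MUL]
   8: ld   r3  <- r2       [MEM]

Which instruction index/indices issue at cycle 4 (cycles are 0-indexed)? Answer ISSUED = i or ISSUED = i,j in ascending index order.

ISSUED = 5,6

[0] i0  ld.MEM  -- no-port MEM/MEM
[1] i1  ld.MEM  -- RAW r0
[2] i2+i3  sub.ALU/xor.ALU  -- pair
[3] i4  mul.MUL  -- RAW r1
[4] i5+i6  st.MEM/sub.ALU  -- pair
[5] i7+i8  mulh.MUL/ld.MEM  -- pair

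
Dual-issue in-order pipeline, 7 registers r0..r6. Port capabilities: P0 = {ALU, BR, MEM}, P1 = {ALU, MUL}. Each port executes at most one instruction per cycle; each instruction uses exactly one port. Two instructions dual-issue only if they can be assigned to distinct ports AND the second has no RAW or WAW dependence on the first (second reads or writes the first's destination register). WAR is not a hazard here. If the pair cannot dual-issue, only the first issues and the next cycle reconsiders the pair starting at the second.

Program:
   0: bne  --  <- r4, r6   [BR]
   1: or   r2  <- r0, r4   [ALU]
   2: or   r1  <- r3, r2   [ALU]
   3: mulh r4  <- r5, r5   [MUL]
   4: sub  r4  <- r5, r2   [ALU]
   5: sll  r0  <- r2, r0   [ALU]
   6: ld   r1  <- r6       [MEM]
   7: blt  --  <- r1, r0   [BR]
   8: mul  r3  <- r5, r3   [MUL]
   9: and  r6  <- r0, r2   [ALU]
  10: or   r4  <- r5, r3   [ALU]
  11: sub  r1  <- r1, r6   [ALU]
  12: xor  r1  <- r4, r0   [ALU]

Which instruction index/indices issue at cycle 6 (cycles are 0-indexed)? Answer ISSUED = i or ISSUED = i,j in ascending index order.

ISSUED = 11

#0 head=0: bne or i0&i1 2-wide
#1 head=2: or mulh i2&i3 2-wide
#2 head=4: sub sll i4&i5 2-wide
#3 head=6: ld i6 no-port MEM/BR
#4 head=7: blt mul i7&i8 2-wide
#5 head=9: and or i9&i10 2-wide
#6 head=11: sub i11 WAW r1
#7 head=12: xor i12 tail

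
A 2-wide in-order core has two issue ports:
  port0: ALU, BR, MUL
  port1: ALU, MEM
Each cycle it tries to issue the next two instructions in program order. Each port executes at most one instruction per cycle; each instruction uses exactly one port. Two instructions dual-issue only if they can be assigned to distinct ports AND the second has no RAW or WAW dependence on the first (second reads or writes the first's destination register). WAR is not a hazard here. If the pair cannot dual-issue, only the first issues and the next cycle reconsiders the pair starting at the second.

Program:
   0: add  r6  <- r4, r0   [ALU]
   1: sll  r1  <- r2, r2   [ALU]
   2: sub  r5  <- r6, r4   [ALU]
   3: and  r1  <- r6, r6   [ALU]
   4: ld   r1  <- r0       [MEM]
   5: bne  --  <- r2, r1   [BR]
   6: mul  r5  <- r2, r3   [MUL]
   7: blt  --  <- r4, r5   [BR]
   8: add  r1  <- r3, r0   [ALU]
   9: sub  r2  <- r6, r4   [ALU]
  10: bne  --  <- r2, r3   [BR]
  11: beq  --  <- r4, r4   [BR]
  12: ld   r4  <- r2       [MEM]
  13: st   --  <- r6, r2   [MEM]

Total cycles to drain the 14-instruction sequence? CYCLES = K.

[0] i0&i1  add.ALU sll.ALU  -- dual
[1] i2&i3  sub.ALU and.ALU  -- dual
[2] i4  ld.MEM  -- RAW r1
[3] i5  bne.BR  -- no-port BR/MUL
[4] i6  mul.MUL  -- no-port MUL/BR
[5] i7&i8  blt.BR add.ALU  -- dual
[6] i9  sub.ALU  -- RAW r2
[7] i10  bne.BR  -- no-port BR/BR
[8] i11&i12  beq.BR ld.MEM  -- dual
[9] i13  st.MEM  -- tail

CYCLES = 10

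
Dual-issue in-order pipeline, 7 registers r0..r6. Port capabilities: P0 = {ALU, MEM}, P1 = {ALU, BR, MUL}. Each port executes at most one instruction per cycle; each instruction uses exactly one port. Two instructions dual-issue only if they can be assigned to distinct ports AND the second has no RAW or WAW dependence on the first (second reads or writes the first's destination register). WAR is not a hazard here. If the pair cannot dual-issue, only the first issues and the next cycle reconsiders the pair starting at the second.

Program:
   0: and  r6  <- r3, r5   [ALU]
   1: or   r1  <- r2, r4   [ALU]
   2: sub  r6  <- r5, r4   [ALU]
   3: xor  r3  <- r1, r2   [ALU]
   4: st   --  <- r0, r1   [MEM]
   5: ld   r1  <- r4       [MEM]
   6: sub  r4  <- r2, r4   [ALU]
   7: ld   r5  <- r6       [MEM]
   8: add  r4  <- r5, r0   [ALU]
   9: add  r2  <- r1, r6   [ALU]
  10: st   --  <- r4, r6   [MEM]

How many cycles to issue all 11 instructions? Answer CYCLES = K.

CYCLES = 7

[0] i0/i1  and.ALU or.ALU  -- dual
[1] i2/i3  sub.ALU xor.ALU  -- dual
[2] i4  st.MEM  -- no-port MEM/MEM
[3] i5/i6  ld.MEM sub.ALU  -- dual
[4] i7  ld.MEM  -- RAW r5
[5] i8/i9  add.ALU add.ALU  -- dual
[6] i10  st.MEM  -- tail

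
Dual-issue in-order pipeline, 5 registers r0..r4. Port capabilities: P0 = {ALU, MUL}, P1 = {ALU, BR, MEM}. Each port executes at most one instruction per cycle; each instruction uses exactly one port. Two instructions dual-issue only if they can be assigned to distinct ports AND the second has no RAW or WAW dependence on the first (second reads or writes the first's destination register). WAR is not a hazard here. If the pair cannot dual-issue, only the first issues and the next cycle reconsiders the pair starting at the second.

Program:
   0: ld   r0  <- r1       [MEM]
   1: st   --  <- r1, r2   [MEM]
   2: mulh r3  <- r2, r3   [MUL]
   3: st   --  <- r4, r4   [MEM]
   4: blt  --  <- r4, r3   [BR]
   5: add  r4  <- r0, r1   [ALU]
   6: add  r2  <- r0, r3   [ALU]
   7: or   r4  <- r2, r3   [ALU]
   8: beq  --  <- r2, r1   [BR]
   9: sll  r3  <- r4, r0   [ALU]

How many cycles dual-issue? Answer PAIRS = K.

PAIRS = 3

0. ld.MEM @i0  | no-port MEM/MEM
1. st.MEM/mulh.MUL @i1&i2  | pair
2. st.MEM @i3  | no-port MEM/BR
3. blt.BR/add.ALU @i4&i5  | pair
4. add.ALU @i6  | RAW r2
5. or.ALU/beq.BR @i7&i8  | pair
6. sll.ALU @i9  | tail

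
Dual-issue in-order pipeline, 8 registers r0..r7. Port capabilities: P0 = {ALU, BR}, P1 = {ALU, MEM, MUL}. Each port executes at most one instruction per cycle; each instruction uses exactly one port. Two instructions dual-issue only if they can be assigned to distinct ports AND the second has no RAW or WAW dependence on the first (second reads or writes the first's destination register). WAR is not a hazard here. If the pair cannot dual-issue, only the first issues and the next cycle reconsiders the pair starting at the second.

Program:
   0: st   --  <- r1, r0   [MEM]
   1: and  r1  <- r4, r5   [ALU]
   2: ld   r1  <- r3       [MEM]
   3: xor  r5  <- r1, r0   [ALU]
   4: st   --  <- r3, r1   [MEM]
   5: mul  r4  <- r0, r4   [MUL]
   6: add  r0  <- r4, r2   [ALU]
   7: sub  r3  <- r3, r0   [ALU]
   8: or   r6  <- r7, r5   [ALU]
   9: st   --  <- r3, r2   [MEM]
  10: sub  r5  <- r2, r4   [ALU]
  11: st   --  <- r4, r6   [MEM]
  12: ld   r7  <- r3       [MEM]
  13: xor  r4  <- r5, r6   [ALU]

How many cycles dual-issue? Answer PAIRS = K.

t=0 i0,i1:st.MEM and.ALU ; 2-wide
t=1 i2:ld.MEM ; RAW r1
t=2 i3,i4:xor.ALU st.MEM ; 2-wide
t=3 i5:mul.MUL ; RAW r4
t=4 i6:add.ALU ; RAW r0
t=5 i7,i8:sub.ALU or.ALU ; 2-wide
t=6 i9,i10:st.MEM sub.ALU ; 2-wide
t=7 i11:st.MEM ; no-port MEM/MEM
t=8 i12,i13:ld.MEM xor.ALU ; 2-wide

PAIRS = 5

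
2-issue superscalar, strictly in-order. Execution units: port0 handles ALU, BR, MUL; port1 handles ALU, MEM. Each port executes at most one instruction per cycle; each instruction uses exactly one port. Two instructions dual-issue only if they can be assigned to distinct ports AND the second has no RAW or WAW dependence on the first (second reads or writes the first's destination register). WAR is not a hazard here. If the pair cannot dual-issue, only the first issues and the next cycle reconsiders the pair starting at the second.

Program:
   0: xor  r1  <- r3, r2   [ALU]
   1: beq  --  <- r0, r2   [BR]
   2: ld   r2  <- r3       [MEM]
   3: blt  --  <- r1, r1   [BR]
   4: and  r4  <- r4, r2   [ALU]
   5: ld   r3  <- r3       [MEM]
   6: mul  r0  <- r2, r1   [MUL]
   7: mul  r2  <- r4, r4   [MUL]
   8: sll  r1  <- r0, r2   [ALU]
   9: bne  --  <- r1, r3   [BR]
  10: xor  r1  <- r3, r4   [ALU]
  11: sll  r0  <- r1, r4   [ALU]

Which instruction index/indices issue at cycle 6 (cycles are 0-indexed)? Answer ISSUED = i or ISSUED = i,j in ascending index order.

ISSUED = 9,10

c0: i0&i1 xor.ALU;beq.BR  2-wide
c1: i2&i3 ld.MEM;blt.BR  2-wide
c2: i4&i5 and.ALU;ld.MEM  2-wide
c3: i6 mul.MUL  no-port MUL/MUL
c4: i7 mul.MUL  RAW r2
c5: i8 sll.ALU  RAW r1
c6: i9&i10 bne.BR;xor.ALU  2-wide
c7: i11 sll.ALU  tail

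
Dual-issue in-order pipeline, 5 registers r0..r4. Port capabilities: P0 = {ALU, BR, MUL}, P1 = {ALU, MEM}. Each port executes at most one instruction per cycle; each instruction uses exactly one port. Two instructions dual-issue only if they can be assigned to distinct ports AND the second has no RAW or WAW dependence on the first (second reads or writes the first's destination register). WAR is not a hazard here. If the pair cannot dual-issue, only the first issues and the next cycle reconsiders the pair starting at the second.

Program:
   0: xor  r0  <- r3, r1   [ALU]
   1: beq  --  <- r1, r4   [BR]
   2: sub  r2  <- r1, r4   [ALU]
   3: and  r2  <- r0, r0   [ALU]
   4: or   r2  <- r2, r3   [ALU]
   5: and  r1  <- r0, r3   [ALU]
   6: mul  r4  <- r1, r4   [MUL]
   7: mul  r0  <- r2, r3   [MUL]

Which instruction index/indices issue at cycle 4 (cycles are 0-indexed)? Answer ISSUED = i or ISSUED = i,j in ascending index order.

c0: i0,i1 xor;beq  2-wide
c1: i2 sub  WAW r2
c2: i3 and  RAW+WAW r2
c3: i4,i5 or;and  2-wide
c4: i6 mul  no-port MUL/MUL
c5: i7 mul  tail

ISSUED = 6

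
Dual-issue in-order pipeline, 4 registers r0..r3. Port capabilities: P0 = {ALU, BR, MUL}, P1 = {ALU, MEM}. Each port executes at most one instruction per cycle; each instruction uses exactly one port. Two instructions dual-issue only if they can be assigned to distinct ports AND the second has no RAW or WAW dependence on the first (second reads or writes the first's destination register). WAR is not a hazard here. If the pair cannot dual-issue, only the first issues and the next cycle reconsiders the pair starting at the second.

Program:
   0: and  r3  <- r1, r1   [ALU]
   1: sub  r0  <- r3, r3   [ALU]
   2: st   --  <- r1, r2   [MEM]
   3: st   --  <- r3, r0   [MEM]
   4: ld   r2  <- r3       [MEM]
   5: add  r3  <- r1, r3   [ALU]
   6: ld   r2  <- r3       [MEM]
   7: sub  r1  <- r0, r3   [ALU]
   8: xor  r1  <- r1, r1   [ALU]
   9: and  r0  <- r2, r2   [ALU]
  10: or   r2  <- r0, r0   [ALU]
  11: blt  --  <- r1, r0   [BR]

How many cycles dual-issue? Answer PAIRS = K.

PAIRS = 5

  cy0 -> i0 (and.ALU) RAW r3
  cy1 -> i1&i2 (sub.ALU;st.MEM) pair
  cy2 -> i3 (st.MEM) no-port MEM/MEM
  cy3 -> i4&i5 (ld.MEM;add.ALU) pair
  cy4 -> i6&i7 (ld.MEM;sub.ALU) pair
  cy5 -> i8&i9 (xor.ALU;and.ALU) pair
  cy6 -> i10&i11 (or.ALU;blt.BR) pair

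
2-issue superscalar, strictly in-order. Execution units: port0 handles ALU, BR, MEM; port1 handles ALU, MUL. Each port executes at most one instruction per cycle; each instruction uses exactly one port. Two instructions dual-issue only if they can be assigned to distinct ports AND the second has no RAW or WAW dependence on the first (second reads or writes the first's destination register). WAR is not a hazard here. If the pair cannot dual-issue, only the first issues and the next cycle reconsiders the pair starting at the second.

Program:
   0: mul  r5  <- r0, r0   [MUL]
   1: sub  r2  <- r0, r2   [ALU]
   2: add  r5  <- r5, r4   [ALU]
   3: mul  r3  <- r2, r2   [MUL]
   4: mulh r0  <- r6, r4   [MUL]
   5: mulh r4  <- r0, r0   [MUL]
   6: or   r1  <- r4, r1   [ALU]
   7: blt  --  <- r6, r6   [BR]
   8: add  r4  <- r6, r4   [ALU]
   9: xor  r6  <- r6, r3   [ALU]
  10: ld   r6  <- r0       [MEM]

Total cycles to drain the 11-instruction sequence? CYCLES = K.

#0 head=0: mul.MUL/sub.ALU i0/i1 dual
#1 head=2: add.ALU/mul.MUL i2/i3 dual
#2 head=4: mulh.MUL i4 no-port MUL/MUL
#3 head=5: mulh.MUL i5 RAW r4
#4 head=6: or.ALU/blt.BR i6/i7 dual
#5 head=8: add.ALU/xor.ALU i8/i9 dual
#6 head=10: ld.MEM i10 tail

CYCLES = 7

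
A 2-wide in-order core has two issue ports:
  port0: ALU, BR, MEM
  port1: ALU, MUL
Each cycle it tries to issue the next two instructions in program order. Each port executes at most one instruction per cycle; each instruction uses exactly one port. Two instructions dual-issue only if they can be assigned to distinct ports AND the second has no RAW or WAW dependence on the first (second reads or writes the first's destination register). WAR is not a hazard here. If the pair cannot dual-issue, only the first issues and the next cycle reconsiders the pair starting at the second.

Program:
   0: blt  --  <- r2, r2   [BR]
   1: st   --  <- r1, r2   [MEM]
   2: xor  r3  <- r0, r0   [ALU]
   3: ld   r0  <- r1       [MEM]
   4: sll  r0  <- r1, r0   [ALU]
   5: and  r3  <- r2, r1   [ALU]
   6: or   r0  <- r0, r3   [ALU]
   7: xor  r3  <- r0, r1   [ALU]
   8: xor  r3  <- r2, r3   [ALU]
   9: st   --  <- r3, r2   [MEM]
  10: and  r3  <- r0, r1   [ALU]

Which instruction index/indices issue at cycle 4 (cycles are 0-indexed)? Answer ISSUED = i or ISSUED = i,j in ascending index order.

ISSUED = 6

  cy0 -> i0 (blt.BR) no-port BR/MEM
  cy1 -> i1&i2 (st.MEM/xor.ALU) pair
  cy2 -> i3 (ld.MEM) RAW+WAW r0
  cy3 -> i4&i5 (sll.ALU/and.ALU) pair
  cy4 -> i6 (or.ALU) RAW r0
  cy5 -> i7 (xor.ALU) RAW+WAW r3
  cy6 -> i8 (xor.ALU) RAW r3
  cy7 -> i9&i10 (st.MEM/and.ALU) pair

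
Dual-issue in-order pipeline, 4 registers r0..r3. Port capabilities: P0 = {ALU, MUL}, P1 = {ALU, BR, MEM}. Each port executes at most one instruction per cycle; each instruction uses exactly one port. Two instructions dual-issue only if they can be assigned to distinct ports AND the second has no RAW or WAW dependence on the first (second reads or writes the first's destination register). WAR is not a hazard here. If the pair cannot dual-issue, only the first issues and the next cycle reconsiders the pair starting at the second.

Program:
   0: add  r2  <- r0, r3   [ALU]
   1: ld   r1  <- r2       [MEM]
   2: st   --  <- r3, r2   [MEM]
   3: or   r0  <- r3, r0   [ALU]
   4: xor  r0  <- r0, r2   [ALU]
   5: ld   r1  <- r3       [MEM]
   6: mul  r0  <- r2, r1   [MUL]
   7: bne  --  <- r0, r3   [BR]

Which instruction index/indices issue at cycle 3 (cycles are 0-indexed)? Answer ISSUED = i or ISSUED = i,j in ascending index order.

c0: i0 add  RAW r2
c1: i1 ld  no-port MEM/MEM
c2: i2,i3 st or  dual
c3: i4,i5 xor ld  dual
c4: i6 mul  RAW r0
c5: i7 bne  tail

ISSUED = 4,5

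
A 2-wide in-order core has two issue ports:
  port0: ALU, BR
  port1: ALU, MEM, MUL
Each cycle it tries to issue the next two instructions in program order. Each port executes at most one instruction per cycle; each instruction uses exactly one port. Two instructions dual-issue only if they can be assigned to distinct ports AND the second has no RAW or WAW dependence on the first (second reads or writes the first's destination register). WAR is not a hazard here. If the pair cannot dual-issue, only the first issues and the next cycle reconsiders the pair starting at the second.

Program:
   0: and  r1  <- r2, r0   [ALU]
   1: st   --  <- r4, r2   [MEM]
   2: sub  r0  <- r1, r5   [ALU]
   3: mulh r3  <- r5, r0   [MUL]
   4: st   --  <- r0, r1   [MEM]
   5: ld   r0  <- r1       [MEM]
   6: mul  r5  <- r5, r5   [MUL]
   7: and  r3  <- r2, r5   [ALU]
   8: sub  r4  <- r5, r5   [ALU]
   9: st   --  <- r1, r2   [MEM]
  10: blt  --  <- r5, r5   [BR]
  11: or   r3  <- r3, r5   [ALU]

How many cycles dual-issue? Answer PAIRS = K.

[0] i0+i1  and;st  -- 2-wide
[1] i2  sub  -- RAW r0
[2] i3  mulh  -- no-port MUL/MEM
[3] i4  st  -- no-port MEM/MEM
[4] i5  ld  -- no-port MEM/MUL
[5] i6  mul  -- RAW r5
[6] i7+i8  and;sub  -- 2-wide
[7] i9+i10  st;blt  -- 2-wide
[8] i11  or  -- tail

PAIRS = 3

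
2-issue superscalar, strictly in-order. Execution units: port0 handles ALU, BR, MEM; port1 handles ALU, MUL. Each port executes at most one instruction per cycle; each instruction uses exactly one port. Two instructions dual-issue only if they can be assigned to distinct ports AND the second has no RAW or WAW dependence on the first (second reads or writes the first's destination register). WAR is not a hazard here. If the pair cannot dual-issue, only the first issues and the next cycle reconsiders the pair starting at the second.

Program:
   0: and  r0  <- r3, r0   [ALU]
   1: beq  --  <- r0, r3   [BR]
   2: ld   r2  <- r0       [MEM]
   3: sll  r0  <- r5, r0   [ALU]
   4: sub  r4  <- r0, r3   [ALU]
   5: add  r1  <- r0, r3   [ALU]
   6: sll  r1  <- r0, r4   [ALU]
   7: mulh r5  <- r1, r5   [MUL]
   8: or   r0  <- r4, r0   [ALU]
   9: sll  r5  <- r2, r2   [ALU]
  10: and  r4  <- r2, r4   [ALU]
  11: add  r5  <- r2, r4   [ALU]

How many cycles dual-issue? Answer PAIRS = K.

#0 head=0: and.ALU i0 RAW r0
#1 head=1: beq.BR i1 no-port BR/MEM
#2 head=2: ld.MEM/sll.ALU i2/i3 2-wide
#3 head=4: sub.ALU/add.ALU i4/i5 2-wide
#4 head=6: sll.ALU i6 RAW r1
#5 head=7: mulh.MUL/or.ALU i7/i8 2-wide
#6 head=9: sll.ALU/and.ALU i9/i10 2-wide
#7 head=11: add.ALU i11 tail

PAIRS = 4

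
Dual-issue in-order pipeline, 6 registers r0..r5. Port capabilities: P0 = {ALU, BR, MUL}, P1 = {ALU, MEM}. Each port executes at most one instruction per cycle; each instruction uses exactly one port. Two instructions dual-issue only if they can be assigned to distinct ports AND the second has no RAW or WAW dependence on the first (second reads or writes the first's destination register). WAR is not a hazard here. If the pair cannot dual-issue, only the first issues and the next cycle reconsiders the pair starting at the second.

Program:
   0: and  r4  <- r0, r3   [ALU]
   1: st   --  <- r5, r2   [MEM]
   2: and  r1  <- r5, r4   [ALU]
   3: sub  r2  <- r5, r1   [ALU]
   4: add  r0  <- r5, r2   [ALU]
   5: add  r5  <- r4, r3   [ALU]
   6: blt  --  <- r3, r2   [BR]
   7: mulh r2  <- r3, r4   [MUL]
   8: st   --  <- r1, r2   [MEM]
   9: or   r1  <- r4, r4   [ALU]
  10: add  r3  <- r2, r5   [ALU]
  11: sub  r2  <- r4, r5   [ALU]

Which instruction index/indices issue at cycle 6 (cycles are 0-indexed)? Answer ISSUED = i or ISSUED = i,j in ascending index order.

ISSUED = 8,9

  cy0 -> i0+i1 (and st) pair
  cy1 -> i2 (and) RAW r1
  cy2 -> i3 (sub) RAW r2
  cy3 -> i4+i5 (add add) pair
  cy4 -> i6 (blt) no-port BR/MUL
  cy5 -> i7 (mulh) RAW r2
  cy6 -> i8+i9 (st or) pair
  cy7 -> i10+i11 (add sub) pair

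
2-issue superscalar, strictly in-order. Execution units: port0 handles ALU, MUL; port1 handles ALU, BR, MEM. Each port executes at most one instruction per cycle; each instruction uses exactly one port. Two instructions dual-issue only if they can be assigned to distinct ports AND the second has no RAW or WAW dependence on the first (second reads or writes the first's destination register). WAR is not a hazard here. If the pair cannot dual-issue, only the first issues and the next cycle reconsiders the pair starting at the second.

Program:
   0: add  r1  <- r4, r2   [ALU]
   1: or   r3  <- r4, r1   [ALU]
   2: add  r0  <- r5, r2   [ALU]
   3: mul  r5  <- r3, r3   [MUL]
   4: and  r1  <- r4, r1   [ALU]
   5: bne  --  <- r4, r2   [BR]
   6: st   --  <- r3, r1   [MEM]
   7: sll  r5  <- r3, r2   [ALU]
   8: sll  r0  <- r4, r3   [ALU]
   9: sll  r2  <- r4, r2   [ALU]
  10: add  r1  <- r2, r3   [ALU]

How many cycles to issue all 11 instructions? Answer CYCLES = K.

[0] i0  add  -- RAW r1
[1] i1+i2  or add  -- dual
[2] i3+i4  mul and  -- dual
[3] i5  bne  -- no-port BR/MEM
[4] i6+i7  st sll  -- dual
[5] i8+i9  sll sll  -- dual
[6] i10  add  -- tail

CYCLES = 7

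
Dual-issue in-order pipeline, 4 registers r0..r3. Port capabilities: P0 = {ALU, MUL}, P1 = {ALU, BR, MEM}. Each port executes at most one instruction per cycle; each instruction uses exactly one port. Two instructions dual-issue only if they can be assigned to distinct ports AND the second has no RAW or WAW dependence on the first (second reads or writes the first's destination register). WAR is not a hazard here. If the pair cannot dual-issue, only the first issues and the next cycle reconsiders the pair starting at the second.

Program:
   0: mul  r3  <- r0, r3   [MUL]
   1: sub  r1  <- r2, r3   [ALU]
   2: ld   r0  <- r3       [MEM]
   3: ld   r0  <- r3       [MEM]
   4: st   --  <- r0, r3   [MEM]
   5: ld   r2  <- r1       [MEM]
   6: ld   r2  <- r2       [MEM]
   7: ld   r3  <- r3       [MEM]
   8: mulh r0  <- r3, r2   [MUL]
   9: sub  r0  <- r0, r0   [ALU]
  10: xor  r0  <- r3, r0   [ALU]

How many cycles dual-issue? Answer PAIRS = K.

PAIRS = 1

0. mul.MUL @i0  | RAW r3
1. sub.ALU/ld.MEM @i1/i2  | pair
2. ld.MEM @i3  | no-port MEM/MEM
3. st.MEM @i4  | no-port MEM/MEM
4. ld.MEM @i5  | no-port MEM/MEM
5. ld.MEM @i6  | no-port MEM/MEM
6. ld.MEM @i7  | RAW r3
7. mulh.MUL @i8  | RAW+WAW r0
8. sub.ALU @i9  | RAW+WAW r0
9. xor.ALU @i10  | tail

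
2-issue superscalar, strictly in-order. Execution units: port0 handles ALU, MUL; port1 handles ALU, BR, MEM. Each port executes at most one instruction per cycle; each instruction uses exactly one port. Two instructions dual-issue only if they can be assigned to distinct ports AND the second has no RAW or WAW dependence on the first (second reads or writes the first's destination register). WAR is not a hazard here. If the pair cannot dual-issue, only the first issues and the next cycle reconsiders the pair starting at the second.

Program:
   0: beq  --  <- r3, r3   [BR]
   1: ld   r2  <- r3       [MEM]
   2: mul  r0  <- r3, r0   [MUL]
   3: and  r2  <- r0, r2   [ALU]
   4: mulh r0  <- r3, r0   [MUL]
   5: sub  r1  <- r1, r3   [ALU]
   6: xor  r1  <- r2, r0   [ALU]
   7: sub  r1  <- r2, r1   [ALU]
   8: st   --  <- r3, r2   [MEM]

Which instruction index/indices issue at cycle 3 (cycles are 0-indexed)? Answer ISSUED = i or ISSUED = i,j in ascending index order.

ISSUED = 5

  cy0 -> i0 (beq) no-port BR/MEM
  cy1 -> i1/i2 (ld+mul) 2-wide
  cy2 -> i3/i4 (and+mulh) 2-wide
  cy3 -> i5 (sub) WAW r1
  cy4 -> i6 (xor) RAW+WAW r1
  cy5 -> i7/i8 (sub+st) 2-wide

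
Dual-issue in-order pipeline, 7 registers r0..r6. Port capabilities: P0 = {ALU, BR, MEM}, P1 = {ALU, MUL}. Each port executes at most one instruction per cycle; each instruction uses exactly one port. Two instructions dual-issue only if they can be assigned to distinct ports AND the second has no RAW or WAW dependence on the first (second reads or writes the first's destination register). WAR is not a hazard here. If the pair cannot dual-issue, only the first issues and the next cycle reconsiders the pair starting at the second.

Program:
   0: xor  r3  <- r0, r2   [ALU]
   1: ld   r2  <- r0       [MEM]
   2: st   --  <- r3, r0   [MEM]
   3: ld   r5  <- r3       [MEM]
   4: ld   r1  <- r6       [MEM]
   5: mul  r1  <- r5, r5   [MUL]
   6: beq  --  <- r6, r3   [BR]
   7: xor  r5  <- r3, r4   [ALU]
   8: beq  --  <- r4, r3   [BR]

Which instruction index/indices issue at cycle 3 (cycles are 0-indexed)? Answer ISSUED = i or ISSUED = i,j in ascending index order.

0. xor/ld @i0/i1  | 2-wide
1. st @i2  | no-port MEM/MEM
2. ld @i3  | no-port MEM/MEM
3. ld @i4  | WAW r1
4. mul/beq @i5/i6  | 2-wide
5. xor/beq @i7/i8  | 2-wide

ISSUED = 4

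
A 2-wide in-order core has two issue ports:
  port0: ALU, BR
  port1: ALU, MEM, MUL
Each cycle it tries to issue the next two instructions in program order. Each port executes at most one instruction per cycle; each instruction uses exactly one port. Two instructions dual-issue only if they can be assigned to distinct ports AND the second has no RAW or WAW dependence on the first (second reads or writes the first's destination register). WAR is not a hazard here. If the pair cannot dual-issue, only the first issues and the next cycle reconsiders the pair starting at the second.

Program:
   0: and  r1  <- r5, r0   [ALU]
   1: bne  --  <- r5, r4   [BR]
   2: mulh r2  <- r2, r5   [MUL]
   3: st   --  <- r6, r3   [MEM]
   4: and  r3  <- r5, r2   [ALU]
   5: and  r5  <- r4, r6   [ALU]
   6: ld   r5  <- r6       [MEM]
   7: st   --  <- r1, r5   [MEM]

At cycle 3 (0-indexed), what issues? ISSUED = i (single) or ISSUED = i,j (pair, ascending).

#0 head=0: and bne i0+i1 2-wide
#1 head=2: mulh i2 no-port MUL/MEM
#2 head=3: st and i3+i4 2-wide
#3 head=5: and i5 WAW r5
#4 head=6: ld i6 no-port MEM/MEM
#5 head=7: st i7 tail

ISSUED = 5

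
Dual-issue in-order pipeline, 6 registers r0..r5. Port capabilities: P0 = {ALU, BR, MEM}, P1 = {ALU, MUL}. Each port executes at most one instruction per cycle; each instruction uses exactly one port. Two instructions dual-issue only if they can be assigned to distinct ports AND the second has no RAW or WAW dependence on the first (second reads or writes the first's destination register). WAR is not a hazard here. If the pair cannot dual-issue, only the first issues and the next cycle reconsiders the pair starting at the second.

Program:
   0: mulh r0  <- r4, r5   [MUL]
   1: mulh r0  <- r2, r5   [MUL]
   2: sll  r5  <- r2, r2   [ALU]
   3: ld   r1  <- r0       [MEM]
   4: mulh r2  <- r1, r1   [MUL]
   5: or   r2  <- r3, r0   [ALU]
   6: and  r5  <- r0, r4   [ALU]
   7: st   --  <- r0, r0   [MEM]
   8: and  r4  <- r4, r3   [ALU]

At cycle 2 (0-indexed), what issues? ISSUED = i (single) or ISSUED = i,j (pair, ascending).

t=0 i0:mulh.MUL ; no-port MUL/MUL
t=1 i1+i2:mulh.MUL/sll.ALU ; dual
t=2 i3:ld.MEM ; RAW r1
t=3 i4:mulh.MUL ; WAW r2
t=4 i5+i6:or.ALU/and.ALU ; dual
t=5 i7+i8:st.MEM/and.ALU ; dual

ISSUED = 3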